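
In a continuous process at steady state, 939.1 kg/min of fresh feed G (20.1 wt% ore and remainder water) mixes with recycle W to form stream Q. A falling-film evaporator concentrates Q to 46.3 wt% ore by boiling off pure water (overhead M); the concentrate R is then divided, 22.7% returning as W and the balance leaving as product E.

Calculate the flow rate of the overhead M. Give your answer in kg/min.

531.4 kg/min

Overall ore balance (none leaves overhead): ore in fresh feed = ore in product, i.e. 939.1×0.201 = (1−0.227)·R·0.463.
R = 188.76/(0.463×0.773) = 527.41 kg/min.
Recycle W = 0.227×527.41 = 119.72 kg/min.
Combined feed Q = 939.1 + 119.72 = 1058.8 kg/min.
Overhead M = Q − R = 1058.8 − 527.41 = 531.41 kg/min.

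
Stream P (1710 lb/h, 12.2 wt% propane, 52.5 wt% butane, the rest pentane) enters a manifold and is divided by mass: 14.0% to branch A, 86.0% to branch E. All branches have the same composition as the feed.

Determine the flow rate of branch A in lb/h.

Branch A flow = 0.140×1710 = 239.4 lb/h.

239.4 lb/h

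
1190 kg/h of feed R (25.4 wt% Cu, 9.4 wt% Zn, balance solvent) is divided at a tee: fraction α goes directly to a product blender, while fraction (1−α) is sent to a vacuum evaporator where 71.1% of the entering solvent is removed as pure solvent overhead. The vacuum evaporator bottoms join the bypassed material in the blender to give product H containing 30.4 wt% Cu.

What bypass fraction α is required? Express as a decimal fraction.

0.645

All 1190×0.254 = 302.26 kg/h of Cu reaches H, so H = 302.26/0.304 = 994.28 kg/h and vapour = 195.72 kg/h.
The evaporator receives (1−α)·1190 of feed at 0.652 solvent and removes 0.711 of that solvent:
0.711×0.652×(1−α)×1190 = 195.72
(1−α) = 195.72/551.65 = 0.3548;  α = 0.6452.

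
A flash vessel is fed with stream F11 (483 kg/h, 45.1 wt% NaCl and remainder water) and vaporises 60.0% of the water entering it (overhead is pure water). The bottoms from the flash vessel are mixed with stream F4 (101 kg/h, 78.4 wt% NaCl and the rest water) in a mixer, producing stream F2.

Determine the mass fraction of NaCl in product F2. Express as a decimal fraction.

0.6990

Vapour removed = 0.600×0.549×483 = 159.1 kg/h; concentrate = 323.9 kg/h.
NaCl reaching the mixer = 217.83 (from concentrate) + 101×0.784 = 297.02 kg/h.
Product flow = 323.9 + 101 = 424.9 kg/h; NaCl fraction = 0.6990.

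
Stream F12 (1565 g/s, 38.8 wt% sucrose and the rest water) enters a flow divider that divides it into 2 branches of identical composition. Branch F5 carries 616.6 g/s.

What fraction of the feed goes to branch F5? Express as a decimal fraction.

0.394

Fraction to F5 = 616.6/1565 = 0.3940.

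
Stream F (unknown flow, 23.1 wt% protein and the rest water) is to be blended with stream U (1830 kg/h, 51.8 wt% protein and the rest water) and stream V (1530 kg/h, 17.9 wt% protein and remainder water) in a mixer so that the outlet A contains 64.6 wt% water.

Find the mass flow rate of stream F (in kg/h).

Let F be the unknown flow. Total out = 3360 + F.
water balance: 2138.2 + 0.769·F = 0.646·(3360 + F)
(0.769 − 0.646)·F = 0.646×3360 − 2138.2 = 32.37
F = 32.37 / 0.123 = 263.17 kg/h

263.2 kg/h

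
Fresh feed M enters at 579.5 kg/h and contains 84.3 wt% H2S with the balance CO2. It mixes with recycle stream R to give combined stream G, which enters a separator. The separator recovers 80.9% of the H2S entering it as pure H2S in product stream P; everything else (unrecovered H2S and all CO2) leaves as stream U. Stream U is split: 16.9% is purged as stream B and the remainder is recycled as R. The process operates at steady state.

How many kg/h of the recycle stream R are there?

539.5 kg/h

CO2 enters only via M and leaves only via the purge: 579.5×0.157 = 0.169×(CO2 in U), and the separator passes all CO2, so CO2 in G = CO2 in U = 538.35 kg/h.
H2S in G: m_A = 579.5×0.843 + (1−0.169)·(1−0.809)·m_A, so m_A = 488.52/0.8413 = 580.69 kg/h.
U = (1−0.809)×580.69 + 538.35 = 649.26 kg/h.
Recycle R = (1−0.169)×649.26 = 539.54 kg/h.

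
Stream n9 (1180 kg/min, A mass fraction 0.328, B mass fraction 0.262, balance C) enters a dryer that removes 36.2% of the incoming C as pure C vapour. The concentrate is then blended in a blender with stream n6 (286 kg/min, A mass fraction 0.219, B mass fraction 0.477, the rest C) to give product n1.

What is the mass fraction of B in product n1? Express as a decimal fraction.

Vapour removed = 0.362×0.410×1180 = 175.14 kg/min; concentrate = 1004.9 kg/min.
B reaching the mixer = 309.16 (from concentrate) + 286×0.477 = 445.58 kg/min.
Product flow = 1004.9 + 286 = 1290.9 kg/min; B fraction = 0.345.

0.345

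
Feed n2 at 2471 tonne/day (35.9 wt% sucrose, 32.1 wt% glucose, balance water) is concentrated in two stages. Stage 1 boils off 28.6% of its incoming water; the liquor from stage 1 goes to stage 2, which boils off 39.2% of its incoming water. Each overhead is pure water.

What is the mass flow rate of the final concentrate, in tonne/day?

water in feed = 2471×0.320 = 790.72 tonne/day.
After stage 1: water left = (1−0.286)×790.72 = 564.57; stream total = 2244.9 tonne/day.
After stage 2: water left = (1−0.392)×564.57 = 343.26; final concentrate = 2023.5 tonne/day.

2024 tonne/day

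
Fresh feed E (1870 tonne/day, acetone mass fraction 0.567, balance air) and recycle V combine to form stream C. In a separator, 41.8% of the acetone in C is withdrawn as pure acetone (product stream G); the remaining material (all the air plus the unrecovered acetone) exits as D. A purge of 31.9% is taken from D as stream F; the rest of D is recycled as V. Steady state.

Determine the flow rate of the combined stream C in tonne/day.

air enters only via E and leaves only via the purge: 1870×0.433 = 0.319×(air in D), and the separator passes all air, so air in C = air in D = 2538.3 tonne/day.
acetone in C: m_A = 1870×0.567 + (1−0.319)·(1−0.418)·m_A, so m_A = 1060.3/0.6037 = 1756.4 tonne/day.
C = 1756.4 + 2538.3 = 4294.7 tonne/day.

4295 tonne/day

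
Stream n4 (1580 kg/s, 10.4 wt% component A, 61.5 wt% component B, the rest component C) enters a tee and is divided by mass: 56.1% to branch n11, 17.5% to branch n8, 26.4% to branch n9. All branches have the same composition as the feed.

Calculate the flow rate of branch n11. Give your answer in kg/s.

Branch n11 flow = 0.561×1580 = 886.38 kg/s.

886.4 kg/s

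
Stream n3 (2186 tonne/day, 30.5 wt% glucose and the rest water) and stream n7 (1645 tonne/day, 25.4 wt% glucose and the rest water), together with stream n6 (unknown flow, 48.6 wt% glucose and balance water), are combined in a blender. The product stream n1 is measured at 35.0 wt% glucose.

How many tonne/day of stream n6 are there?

Let n6 be the unknown flow. Total out = 3831 + n6.
glucose balance: 1084.6 + 0.486·n6 = 0.350·(3831 + n6)
(0.486 − 0.350)·n6 = 0.350×3831 − 1084.6 = 256.29
n6 = 256.29 / 0.136 = 1884.5 tonne/day

1884 tonne/day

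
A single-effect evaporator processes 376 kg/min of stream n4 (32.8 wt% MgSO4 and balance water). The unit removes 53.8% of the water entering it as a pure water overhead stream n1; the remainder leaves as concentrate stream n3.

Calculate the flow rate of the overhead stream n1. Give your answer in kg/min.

135.9 kg/min

water entering = 376×0.672 = 252.67 kg/min; overhead removed = 0.538×252.67 = 135.94 kg/min.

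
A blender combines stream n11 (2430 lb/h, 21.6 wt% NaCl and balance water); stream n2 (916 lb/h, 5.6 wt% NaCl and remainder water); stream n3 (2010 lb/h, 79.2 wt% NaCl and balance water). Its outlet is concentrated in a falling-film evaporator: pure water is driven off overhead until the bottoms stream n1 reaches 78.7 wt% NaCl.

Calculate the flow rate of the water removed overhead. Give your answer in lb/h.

NaCl entering = 2430×0.216 + 916×0.056 + 2010×0.792 = 2168.1 lb/h.
All NaCl reports to n1, so n1 = 2168.1/0.787 = 2754.9 lb/h.
Total feed = 5356 lb/h; overhead = 5356 − 2754.9 = 2601.1 lb/h.

2601 lb/h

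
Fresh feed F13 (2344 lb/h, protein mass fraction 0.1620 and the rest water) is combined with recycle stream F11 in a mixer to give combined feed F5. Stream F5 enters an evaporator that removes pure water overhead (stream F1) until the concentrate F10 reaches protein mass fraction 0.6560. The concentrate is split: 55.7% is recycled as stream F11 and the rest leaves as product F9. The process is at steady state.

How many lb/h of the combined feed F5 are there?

3072 lb/h

Overall protein balance (none leaves overhead): protein in fresh feed = protein in product, i.e. 2344×0.162 = (1−0.557)·F10·0.656.
F10 = 379.73/(0.656×0.443) = 1306.7 lb/h.
Recycle F11 = 0.557×1306.7 = 727.81 lb/h.
Combined feed F5 = 2344 + 727.81 = 3071.8 lb/h.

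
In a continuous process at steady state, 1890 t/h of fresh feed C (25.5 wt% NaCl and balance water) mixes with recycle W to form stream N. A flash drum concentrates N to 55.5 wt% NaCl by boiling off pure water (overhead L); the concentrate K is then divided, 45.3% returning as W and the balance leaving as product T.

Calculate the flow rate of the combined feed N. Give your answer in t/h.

Overall NaCl balance (none leaves overhead): NaCl in fresh feed = NaCl in product, i.e. 1890×0.255 = (1−0.453)·K·0.555.
K = 481.95/(0.555×0.547) = 1587.5 t/h.
Recycle W = 0.453×1587.5 = 719.15 t/h.
Combined feed N = 1890 + 719.15 = 2609.2 t/h.

2609 t/h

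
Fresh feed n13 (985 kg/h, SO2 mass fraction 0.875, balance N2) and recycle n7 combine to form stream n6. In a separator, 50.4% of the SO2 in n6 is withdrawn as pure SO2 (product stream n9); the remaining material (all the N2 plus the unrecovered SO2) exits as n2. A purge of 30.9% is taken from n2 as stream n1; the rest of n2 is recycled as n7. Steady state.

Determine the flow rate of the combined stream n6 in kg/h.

1710 kg/h

N2 enters only via n13 and leaves only via the purge: 985×0.125 = 0.309×(N2 in n2), and the separator passes all N2, so N2 in n6 = N2 in n2 = 398.46 kg/h.
SO2 in n6: m_A = 985×0.875 + (1−0.309)·(1−0.504)·m_A, so m_A = 861.88/0.6573 = 1311.3 kg/h.
n6 = 1311.3 + 398.46 = 1709.8 kg/h.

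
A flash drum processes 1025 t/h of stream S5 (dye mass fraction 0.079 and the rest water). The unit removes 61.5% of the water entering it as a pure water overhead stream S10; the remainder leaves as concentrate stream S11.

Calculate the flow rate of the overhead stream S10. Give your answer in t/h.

580.6 t/h

water entering = 1025×0.921 = 944.03 t/h; overhead removed = 0.615×944.03 = 580.58 t/h.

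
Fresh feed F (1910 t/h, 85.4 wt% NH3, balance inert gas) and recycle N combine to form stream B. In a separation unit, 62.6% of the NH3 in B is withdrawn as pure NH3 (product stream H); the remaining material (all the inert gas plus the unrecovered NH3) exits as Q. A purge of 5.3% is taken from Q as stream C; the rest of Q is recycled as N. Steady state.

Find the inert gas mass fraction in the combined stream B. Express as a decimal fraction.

0.676

inert gas enters only via F and leaves only via the purge: 1910×0.146 = 0.053×(inert gas in Q), and the separation unit passes all inert gas, so inert gas in B = inert gas in Q = 5261.5 t/h.
NH3 in B: m_A = 1910×0.854 + (1−0.053)·(1−0.626)·m_A, so m_A = 1631.1/0.6458 = 2525.7 t/h.
B = 2525.7 + 5261.5 = 7787.2 t/h.
inert gas fraction in B = 5261.5/7787.2 = 0.676.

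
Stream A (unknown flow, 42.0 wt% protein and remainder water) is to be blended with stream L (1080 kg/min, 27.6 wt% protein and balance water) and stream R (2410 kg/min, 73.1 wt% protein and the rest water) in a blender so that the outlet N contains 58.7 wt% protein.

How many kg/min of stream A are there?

66.83 kg/min

Let A be the unknown flow. Total out = 3490 + A.
protein balance: 2059.8 + 0.420·A = 0.587·(3490 + A)
(0.420 − 0.587)·A = 0.587×3490 − 2059.8 = -11.16
A = -11.16 / -0.167 = 66.826 kg/min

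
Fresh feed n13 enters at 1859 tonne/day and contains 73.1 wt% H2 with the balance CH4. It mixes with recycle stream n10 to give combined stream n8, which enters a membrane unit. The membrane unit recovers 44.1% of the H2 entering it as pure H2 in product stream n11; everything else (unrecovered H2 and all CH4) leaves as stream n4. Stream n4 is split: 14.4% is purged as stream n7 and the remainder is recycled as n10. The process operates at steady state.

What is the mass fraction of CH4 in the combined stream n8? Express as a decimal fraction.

CH4 enters only via n13 and leaves only via the purge: 1859×0.269 = 0.144×(CH4 in n4), and the membrane unit passes all CH4, so CH4 in n8 = CH4 in n4 = 3472.7 tonne/day.
H2 in n8: m_A = 1859×0.731 + (1−0.144)·(1−0.441)·m_A, so m_A = 1358.9/0.5215 = 2605.8 tonne/day.
n8 = 2605.8 + 3472.7 = 6078.5 tonne/day.
CH4 fraction in n8 = 3472.7/6078.5 = 0.571.

0.571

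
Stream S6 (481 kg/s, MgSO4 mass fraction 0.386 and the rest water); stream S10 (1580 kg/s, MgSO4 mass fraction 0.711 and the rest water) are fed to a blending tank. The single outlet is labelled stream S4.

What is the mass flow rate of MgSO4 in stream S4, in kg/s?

MgSO4 out = MgSO4 in = 481×0.386 + 1580×0.711 = 1309 kg/s.

1309 kg/s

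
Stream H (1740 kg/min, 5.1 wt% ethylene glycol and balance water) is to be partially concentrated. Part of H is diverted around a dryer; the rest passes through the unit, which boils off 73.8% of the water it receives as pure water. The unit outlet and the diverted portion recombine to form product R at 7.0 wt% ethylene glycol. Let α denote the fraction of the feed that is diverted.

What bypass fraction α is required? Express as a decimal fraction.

All 1740×0.051 = 88.74 kg/min of ethylene glycol reaches R, so R = 88.74/0.070 = 1267.7 kg/min and vapour = 472.29 kg/min.
The evaporator receives (1−α)·1740 of feed at 0.949 water and removes 0.738 of that water:
0.738×0.949×(1−α)×1740 = 472.29
(1−α) = 472.29/1218.6 = 0.3876;  α = 0.6124.

0.612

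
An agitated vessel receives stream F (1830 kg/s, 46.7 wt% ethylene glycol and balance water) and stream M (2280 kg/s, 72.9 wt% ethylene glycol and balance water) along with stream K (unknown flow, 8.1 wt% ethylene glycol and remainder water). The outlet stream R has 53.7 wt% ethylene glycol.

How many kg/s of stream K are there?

Let K be the unknown flow. Total out = 4110 + K.
ethylene glycol balance: 2516.7 + 0.081·K = 0.537·(4110 + K)
(0.081 − 0.537)·K = 0.537×4110 − 2516.7 = -309.66
K = -309.66 / -0.456 = 679.08 kg/s

679.1 kg/s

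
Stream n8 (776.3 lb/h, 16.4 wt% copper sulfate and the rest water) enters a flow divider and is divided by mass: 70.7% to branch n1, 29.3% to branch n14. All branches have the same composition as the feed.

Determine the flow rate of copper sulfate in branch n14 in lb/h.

37.3 lb/h

Branch n14 total = 0.293×776.3 = 227.46 lb/h.
copper sulfate in n14 = 0.164×227.46 = 37.303 lb/h.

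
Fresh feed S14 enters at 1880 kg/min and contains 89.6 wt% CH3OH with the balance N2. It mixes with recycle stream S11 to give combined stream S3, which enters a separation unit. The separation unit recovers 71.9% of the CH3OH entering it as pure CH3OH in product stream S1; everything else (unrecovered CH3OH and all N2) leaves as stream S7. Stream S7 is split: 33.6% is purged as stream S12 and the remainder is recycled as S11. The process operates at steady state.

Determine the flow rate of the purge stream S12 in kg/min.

N2 enters only via S14 and leaves only via the purge: 1880×0.104 = 0.336×(N2 in S7), and the separation unit passes all N2, so N2 in S3 = N2 in S7 = 581.9 kg/min.
CH3OH in S3: m_A = 1880×0.896 + (1−0.336)·(1−0.719)·m_A, so m_A = 1684.5/0.8134 = 2070.9 kg/min.
S7 = (1−0.719)×2070.9 + 581.9 = 1163.8 kg/min.
Purge S12 = 0.336×1163.8 = 391.04 kg/min.

391 kg/min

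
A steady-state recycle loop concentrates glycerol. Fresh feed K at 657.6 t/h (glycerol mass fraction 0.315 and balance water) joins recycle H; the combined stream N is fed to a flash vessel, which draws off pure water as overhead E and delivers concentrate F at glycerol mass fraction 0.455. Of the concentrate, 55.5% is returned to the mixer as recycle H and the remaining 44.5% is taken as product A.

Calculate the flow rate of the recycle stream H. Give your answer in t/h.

Overall glycerol balance (none leaves overhead): glycerol in fresh feed = glycerol in product, i.e. 657.6×0.315 = (1−0.555)·F·0.455.
F = 207.14/(0.455×0.445) = 1023.1 t/h.
Recycle H = 0.555×1023.1 = 567.8 t/h.

567.8 t/h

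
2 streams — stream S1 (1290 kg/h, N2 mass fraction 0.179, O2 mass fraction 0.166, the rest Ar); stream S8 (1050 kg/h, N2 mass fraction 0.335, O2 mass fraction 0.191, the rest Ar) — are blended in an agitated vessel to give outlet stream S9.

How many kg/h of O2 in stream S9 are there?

414.7 kg/h

O2 out = O2 in = 1290×0.166 + 1050×0.191 = 414.69 kg/h.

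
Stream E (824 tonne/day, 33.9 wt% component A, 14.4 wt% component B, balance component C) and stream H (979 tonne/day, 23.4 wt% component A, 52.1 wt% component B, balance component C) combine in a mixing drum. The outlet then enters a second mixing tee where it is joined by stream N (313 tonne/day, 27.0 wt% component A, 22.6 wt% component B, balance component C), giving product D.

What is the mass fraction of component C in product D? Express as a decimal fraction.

0.389

Overall, product flow = 2116 tonne/day.
component C in = 824×0.517 + 979×0.245 + 313×0.504 = 823.62 tonne/day.
component C fraction in D = 0.389.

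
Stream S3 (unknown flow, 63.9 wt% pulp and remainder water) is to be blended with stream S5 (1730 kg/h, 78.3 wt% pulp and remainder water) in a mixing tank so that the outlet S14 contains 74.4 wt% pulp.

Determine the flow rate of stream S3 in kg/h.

Let S3 be the unknown flow. Total out = 1730 + S3.
pulp balance: 1354.6 + 0.639·S3 = 0.744·(1730 + S3)
(0.639 − 0.744)·S3 = 0.744×1730 − 1354.6 = -67.47
S3 = -67.47 / -0.105 = 642.57 kg/h

642.6 kg/h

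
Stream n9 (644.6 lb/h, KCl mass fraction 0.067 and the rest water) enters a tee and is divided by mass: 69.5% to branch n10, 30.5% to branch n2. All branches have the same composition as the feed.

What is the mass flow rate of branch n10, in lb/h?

Branch n10 flow = 0.695×644.6 = 448 lb/h.

448 lb/h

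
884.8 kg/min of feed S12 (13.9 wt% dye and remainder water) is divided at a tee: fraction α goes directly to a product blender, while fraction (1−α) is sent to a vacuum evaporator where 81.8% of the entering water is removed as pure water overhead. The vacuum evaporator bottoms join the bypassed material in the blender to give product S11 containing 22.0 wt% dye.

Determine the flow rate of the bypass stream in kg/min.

All 884.8×0.139 = 122.99 kg/min of dye reaches S11, so S11 = 122.99/0.220 = 559.03 kg/min and vapour = 325.77 kg/min.
The evaporator receives (1−α)·884.8 of feed at 0.861 water and removes 0.818 of that water:
0.818×0.861×(1−α)×884.8 = 325.77
(1−α) = 325.77/623.16 = 0.5228;  α = 0.4772.
Bypass flow = 0.4772×884.8 = 422.26 kg/min.

422.3 kg/min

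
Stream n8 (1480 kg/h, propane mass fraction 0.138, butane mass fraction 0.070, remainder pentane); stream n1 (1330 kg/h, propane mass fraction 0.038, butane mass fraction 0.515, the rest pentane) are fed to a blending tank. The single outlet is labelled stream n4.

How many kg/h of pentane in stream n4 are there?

pentane out = pentane in = 1480×0.792 + 1330×0.447 = 1766.7 kg/h.

1767 kg/h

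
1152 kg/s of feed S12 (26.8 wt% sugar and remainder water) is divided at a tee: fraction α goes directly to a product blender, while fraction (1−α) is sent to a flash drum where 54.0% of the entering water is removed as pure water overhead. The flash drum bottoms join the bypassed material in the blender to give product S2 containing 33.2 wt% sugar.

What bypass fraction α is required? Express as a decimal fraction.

0.512

All 1152×0.268 = 308.74 kg/s of sugar reaches S2, so S2 = 308.74/0.332 = 929.93 kg/s and vapour = 222.07 kg/s.
The evaporator receives (1−α)·1152 of feed at 0.732 water and removes 0.540 of that water:
0.540×0.732×(1−α)×1152 = 222.07
(1−α) = 222.07/455.36 = 0.4877;  α = 0.5123.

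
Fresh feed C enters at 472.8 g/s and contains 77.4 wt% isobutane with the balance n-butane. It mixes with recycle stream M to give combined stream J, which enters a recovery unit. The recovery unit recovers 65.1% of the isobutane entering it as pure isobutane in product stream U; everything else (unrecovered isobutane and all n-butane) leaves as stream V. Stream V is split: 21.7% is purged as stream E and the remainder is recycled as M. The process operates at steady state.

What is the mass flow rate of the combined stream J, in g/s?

996 g/s

n-butane enters only via C and leaves only via the purge: 472.8×0.226 = 0.217×(n-butane in V), and the recovery unit passes all n-butane, so n-butane in J = n-butane in V = 492.41 g/s.
isobutane in J: m_A = 472.8×0.774 + (1−0.217)·(1−0.651)·m_A, so m_A = 365.95/0.7267 = 503.55 g/s.
J = 503.55 + 492.41 = 995.96 g/s.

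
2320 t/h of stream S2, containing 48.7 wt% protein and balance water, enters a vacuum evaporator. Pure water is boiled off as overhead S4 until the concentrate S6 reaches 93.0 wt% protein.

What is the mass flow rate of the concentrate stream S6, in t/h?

protein is conserved: 2320×0.487 = 1129.8 t/h all reports to the concentrate.
Concentrate = 1129.8/(target fraction) = 1214.9 t/h.

1215 t/h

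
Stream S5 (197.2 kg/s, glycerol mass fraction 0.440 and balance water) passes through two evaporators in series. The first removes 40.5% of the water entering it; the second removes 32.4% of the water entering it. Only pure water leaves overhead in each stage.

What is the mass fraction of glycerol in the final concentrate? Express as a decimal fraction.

water in feed = 197.2×0.560 = 110.43 kg/s.
After stage 1: water left = (1−0.405)×110.43 = 65.707; stream total = 152.48 kg/s.
After stage 2: water left = (1−0.324)×65.707 = 44.418; final concentrate = 131.19 kg/s.
glycerol fraction = 86.768/131.19 = 0.661.

0.661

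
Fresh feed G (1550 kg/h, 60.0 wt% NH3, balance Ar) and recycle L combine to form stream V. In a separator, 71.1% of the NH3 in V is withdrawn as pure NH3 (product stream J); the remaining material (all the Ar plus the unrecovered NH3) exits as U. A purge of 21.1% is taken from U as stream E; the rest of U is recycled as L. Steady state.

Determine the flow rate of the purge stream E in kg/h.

Ar enters only via G and leaves only via the purge: 1550×0.400 = 0.211×(Ar in U), and the separator passes all Ar, so Ar in V = Ar in U = 2938.4 kg/h.
NH3 in V: m_A = 1550×0.600 + (1−0.211)·(1−0.711)·m_A, so m_A = 930/0.7720 = 1204.7 kg/h.
U = (1−0.711)×1204.7 + 2938.4 = 3286.5 kg/h.
Purge E = 0.211×3286.5 = 693.46 kg/h.

693.5 kg/h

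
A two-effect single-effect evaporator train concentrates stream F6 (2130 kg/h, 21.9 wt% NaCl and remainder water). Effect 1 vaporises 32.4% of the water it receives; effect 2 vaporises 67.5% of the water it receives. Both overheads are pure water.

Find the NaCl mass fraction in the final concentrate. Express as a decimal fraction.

water in feed = 2130×0.781 = 1663.5 kg/h.
After stage 1: water left = (1−0.324)×1663.5 = 1124.5; stream total = 1591 kg/h.
After stage 2: water left = (1−0.675)×1124.5 = 365.48; final concentrate = 831.95 kg/h.
NaCl fraction = 466.47/831.95 = 0.5607.

0.5607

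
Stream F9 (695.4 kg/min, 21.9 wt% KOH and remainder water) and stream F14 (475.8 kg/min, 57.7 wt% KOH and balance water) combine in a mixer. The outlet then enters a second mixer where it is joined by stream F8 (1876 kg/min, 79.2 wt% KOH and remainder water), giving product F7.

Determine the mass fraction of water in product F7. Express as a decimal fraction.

Overall, product flow = 3047.2 kg/min.
water in = 695.4×0.781 + 475.8×0.423 + 1876×0.208 = 1134.6 kg/min.
water fraction in F7 = 0.372.

0.372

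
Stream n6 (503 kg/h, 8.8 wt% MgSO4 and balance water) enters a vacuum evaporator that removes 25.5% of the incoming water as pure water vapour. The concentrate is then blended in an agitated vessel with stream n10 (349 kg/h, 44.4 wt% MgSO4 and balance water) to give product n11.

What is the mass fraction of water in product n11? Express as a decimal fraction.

Vapour removed = 0.255×0.912×503 = 116.98 kg/h; concentrate = 386.02 kg/h.
water reaching the mixer = 341.76 (from concentrate) + 349×0.556 = 535.8 kg/h.
Product flow = 386.02 + 349 = 735.02 kg/h; water fraction = 0.729.

0.729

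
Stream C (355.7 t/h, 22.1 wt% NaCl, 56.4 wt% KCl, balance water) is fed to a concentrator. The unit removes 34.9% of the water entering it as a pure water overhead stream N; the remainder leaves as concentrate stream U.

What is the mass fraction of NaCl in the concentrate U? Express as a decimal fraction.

0.2389

NaCl is not removed: 355.7×0.221 = 78.61 t/h of NaCl enters U.
water entering = 355.7×0.215 = 76.475 t/h; overhead removed = 0.349×76.475 = 26.69 t/h.
Concentrate = 355.7 − 26.69 = 329.01 t/h.
Mass fraction = 78.61/329.01 = 0.2389.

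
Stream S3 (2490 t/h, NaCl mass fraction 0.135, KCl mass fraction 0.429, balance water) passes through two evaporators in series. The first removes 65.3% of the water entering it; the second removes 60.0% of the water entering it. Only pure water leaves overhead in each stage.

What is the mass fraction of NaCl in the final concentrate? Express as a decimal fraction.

0.216

water in feed = 2490×0.436 = 1085.6 t/h.
After stage 1: water left = (1−0.653)×1085.6 = 376.72; stream total = 1781.1 t/h.
After stage 2: water left = (1−0.600)×376.72 = 150.69; final concentrate = 1555 t/h.
NaCl fraction = 336.15/1555 = 0.216.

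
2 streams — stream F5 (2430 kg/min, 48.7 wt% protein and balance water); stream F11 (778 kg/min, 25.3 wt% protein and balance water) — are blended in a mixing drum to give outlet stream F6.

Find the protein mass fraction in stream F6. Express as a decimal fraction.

Total flow out = 2430 + 778 = 3208 kg/min.
protein in = 2430×0.487 + 778×0.253 = 1380.2 kg/min.
protein mass fraction in F6 = 1380.2/3208 = 0.430.

0.430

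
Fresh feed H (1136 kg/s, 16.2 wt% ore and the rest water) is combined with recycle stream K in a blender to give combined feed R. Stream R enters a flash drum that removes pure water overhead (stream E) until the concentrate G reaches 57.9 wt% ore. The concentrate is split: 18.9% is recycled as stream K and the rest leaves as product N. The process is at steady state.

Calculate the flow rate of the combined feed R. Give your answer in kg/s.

1210 kg/s

Overall ore balance (none leaves overhead): ore in fresh feed = ore in product, i.e. 1136×0.162 = (1−0.189)·G·0.579.
G = 184.03/(0.579×0.811) = 391.92 kg/s.
Recycle K = 0.189×391.92 = 74.072 kg/s.
Combined feed R = 1136 + 74.072 = 1210.1 kg/s.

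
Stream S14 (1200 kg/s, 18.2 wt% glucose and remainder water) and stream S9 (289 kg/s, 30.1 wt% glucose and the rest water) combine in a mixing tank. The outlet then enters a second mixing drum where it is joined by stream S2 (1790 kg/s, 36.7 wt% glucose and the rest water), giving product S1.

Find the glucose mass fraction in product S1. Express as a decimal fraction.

Overall, product flow = 3279 kg/s.
glucose in = 1200×0.182 + 289×0.301 + 1790×0.367 = 962.32 kg/s.
glucose fraction in S1 = 0.2935.

0.2935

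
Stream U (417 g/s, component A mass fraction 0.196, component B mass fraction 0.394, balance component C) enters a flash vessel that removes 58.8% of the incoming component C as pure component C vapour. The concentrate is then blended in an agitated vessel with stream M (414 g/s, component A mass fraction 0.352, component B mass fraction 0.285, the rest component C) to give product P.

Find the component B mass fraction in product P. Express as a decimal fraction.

0.386

Vapour removed = 0.588×0.410×417 = 100.53 g/s; concentrate = 316.47 g/s.
component B reaching the mixer = 164.3 (from concentrate) + 414×0.285 = 282.29 g/s.
Product flow = 316.47 + 414 = 730.47 g/s; component B fraction = 0.386.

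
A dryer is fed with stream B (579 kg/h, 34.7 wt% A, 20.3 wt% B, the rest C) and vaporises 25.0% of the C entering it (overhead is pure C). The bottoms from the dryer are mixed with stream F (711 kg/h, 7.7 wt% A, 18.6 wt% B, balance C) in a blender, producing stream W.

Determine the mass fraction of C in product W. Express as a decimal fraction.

0.587

Vapour removed = 0.250×0.450×579 = 65.138 kg/h; concentrate = 513.86 kg/h.
C reaching the mixer = 195.41 (from concentrate) + 711×0.737 = 719.42 kg/h.
Product flow = 513.86 + 711 = 1224.9 kg/h; C fraction = 0.587.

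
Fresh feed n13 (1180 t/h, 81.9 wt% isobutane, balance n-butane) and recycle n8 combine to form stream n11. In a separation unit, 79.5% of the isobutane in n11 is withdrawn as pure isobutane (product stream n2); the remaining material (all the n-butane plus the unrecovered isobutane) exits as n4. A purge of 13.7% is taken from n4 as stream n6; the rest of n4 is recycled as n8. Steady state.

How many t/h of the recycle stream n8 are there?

n-butane enters only via n13 and leaves only via the purge: 1180×0.181 = 0.137×(n-butane in n4), and the separation unit passes all n-butane, so n-butane in n11 = n-butane in n4 = 1559 t/h.
isobutane in n11: m_A = 1180×0.819 + (1−0.137)·(1−0.795)·m_A, so m_A = 966.42/0.8231 = 1174.1 t/h.
n4 = (1−0.795)×1174.1 + 1559 = 1799.7 t/h.
Recycle n8 = (1−0.137)×1799.7 = 1553.1 t/h.

1553 t/h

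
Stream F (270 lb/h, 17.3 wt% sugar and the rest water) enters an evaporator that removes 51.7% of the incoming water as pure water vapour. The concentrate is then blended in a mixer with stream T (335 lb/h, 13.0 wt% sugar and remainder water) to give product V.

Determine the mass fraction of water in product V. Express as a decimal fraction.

Vapour removed = 0.517×0.827×270 = 115.44 lb/h; concentrate = 154.56 lb/h.
water reaching the mixer = 107.85 (from concentrate) + 335×0.870 = 399.3 lb/h.
Product flow = 154.56 + 335 = 489.56 lb/h; water fraction = 0.816.

0.816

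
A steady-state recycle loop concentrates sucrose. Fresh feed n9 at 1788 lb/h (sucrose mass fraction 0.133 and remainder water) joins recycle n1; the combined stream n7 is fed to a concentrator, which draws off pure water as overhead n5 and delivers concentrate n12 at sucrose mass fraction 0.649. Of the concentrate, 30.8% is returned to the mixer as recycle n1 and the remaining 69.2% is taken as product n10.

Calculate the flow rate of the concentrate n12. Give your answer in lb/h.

Overall sucrose balance (none leaves overhead): sucrose in fresh feed = sucrose in product, i.e. 1788×0.133 = (1−0.308)·n12·0.649.
n12 = 237.8/(0.649×0.692) = 529.5 lb/h.

529.5 lb/h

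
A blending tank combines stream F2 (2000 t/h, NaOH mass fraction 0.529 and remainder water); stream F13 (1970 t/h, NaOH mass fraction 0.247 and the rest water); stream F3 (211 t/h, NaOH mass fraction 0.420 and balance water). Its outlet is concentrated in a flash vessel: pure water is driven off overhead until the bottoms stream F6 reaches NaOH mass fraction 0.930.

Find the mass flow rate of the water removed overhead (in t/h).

2425 t/h

NaOH entering = 2000×0.529 + 1970×0.247 + 211×0.420 = 1633.2 t/h.
All NaOH reports to F6, so F6 = 1633.2/0.930 = 1756.1 t/h.
Total feed = 4181 t/h; overhead = 4181 − 1756.1 = 2424.9 t/h.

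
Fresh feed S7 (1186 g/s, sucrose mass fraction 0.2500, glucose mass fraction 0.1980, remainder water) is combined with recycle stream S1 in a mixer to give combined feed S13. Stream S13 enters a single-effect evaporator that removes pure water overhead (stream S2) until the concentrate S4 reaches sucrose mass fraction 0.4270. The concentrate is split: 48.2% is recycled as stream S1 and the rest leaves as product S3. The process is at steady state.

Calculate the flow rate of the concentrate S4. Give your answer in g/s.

1341 g/s

Overall sucrose balance (none leaves overhead): sucrose in fresh feed = sucrose in product, i.e. 1186×0.250 = (1−0.482)·S4·0.427.
S4 = 296.5/(0.427×0.518) = 1340.5 g/s.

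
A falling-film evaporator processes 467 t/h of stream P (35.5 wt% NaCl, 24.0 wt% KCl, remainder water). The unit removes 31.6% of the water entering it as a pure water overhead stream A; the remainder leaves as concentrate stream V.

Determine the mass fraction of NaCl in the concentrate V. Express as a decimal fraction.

NaCl is not removed: 467×0.355 = 165.78 t/h of NaCl enters V.
water entering = 467×0.405 = 189.14 t/h; overhead removed = 0.316×189.14 = 59.767 t/h.
Concentrate = 467 − 59.767 = 407.23 t/h.
Mass fraction = 165.78/407.23 = 0.407.

0.407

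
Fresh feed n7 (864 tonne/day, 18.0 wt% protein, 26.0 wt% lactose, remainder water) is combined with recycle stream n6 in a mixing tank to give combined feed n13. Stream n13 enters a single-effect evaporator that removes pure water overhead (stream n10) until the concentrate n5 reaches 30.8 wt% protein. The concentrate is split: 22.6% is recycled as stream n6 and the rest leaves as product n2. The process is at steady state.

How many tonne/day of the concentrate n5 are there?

652.4 tonne/day

Overall protein balance (none leaves overhead): protein in fresh feed = protein in product, i.e. 864×0.180 = (1−0.226)·n5·0.308.
n5 = 155.52/(0.308×0.774) = 652.37 tonne/day.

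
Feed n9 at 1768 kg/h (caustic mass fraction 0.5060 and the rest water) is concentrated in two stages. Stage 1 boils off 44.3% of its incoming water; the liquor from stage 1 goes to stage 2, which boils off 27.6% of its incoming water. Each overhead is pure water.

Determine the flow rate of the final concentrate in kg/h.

water in feed = 1768×0.494 = 873.39 kg/h.
After stage 1: water left = (1−0.443)×873.39 = 486.48; stream total = 1381.1 kg/h.
After stage 2: water left = (1−0.276)×486.48 = 352.21; final concentrate = 1246.8 kg/h.

1247 kg/h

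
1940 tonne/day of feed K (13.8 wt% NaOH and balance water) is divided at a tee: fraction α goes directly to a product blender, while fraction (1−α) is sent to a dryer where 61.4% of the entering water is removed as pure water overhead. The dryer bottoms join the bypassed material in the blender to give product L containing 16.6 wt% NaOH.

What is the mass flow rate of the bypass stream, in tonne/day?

1322 tonne/day

All 1940×0.138 = 267.72 tonne/day of NaOH reaches L, so L = 267.72/0.166 = 1612.8 tonne/day and vapour = 327.23 tonne/day.
The evaporator receives (1−α)·1940 of feed at 0.862 water and removes 0.614 of that water:
0.614×0.862×(1−α)×1940 = 327.23
(1−α) = 327.23/1026.8 = 0.3187;  α = 0.6813.
Bypass flow = 0.6813×1940 = 1321.7 tonne/day.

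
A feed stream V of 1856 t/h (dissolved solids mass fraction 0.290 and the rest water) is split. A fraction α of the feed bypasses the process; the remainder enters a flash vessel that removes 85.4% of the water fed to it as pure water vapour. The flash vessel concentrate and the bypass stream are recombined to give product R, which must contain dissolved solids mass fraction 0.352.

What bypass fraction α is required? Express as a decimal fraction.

0.710

All 1856×0.290 = 538.24 t/h of dissolved solids reaches R, so R = 538.24/0.352 = 1529.1 t/h and vapour = 326.91 t/h.
The evaporator receives (1−α)·1856 of feed at 0.710 water and removes 0.854 of that water:
0.854×0.710×(1−α)×1856 = 326.91
(1−α) = 326.91/1125.4 = 0.2905;  α = 0.7095.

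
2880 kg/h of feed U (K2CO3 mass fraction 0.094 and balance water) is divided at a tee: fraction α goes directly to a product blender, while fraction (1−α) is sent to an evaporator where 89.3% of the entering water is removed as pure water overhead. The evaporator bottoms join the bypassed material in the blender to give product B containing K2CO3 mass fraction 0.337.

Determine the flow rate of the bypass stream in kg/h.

All 2880×0.094 = 270.72 kg/h of K2CO3 reaches B, so B = 270.72/0.337 = 803.32 kg/h and vapour = 2076.7 kg/h.
The evaporator receives (1−α)·2880 of feed at 0.906 water and removes 0.893 of that water:
0.893×0.906×(1−α)×2880 = 2076.7
(1−α) = 2076.7/2330.1 = 0.8912;  α = 0.1088.
Bypass flow = 0.1088×2880 = 313.22 kg/h.

313.2 kg/h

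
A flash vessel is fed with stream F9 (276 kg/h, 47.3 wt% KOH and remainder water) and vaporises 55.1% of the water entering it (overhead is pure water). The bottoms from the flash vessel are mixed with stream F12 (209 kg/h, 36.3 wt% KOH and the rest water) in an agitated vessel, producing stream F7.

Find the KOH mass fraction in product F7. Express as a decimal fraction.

0.510

Vapour removed = 0.551×0.527×276 = 80.144 kg/h; concentrate = 195.86 kg/h.
KOH reaching the mixer = 130.55 (from concentrate) + 209×0.363 = 206.42 kg/h.
Product flow = 195.86 + 209 = 404.86 kg/h; KOH fraction = 0.510.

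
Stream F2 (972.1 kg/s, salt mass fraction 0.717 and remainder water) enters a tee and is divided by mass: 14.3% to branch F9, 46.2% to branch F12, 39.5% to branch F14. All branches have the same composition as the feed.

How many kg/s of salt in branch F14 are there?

Branch F14 total = 0.395×972.1 = 383.98 kg/s.
salt in F14 = 0.717×383.98 = 275.31 kg/s.

275.3 kg/s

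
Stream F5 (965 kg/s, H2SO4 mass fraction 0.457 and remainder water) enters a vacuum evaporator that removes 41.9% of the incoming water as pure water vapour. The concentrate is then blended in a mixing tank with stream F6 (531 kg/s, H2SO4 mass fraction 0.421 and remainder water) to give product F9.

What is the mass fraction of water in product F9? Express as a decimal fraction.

0.479

Vapour removed = 0.419×0.543×965 = 219.55 kg/s; concentrate = 745.45 kg/s.
water reaching the mixer = 304.44 (from concentrate) + 531×0.579 = 611.89 kg/s.
Product flow = 745.45 + 531 = 1276.4 kg/s; water fraction = 0.479.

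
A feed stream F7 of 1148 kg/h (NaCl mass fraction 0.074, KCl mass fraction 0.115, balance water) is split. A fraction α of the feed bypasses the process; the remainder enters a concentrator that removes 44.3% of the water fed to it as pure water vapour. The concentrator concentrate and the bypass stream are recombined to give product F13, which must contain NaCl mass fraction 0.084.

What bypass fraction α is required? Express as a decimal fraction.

0.669

All 1148×0.074 = 84.952 kg/h of NaCl reaches F13, so F13 = 84.952/0.084 = 1011.3 kg/h and vapour = 136.67 kg/h.
The evaporator receives (1−α)·1148 of feed at 0.811 water and removes 0.443 of that water:
0.443×0.811×(1−α)×1148 = 136.67
(1−α) = 136.67/412.45 = 0.3314;  α = 0.6686.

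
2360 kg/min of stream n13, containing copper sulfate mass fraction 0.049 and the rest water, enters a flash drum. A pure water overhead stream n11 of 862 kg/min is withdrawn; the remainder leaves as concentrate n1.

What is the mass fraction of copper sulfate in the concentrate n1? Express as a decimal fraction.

copper sulfate is not removed: 2360×0.049 = 115.64 kg/min of copper sulfate enters n1.
Concentrate = 2360 − 862 = 1498 kg/min.
Mass fraction = 115.64/1498 = 0.077.

0.077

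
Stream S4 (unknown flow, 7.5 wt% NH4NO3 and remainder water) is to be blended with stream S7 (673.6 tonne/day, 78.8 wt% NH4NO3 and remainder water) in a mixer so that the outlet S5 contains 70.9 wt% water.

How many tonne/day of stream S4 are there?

Let S4 be the unknown flow. Total out = 673.6 + S4.
water balance: 142.8 + 0.925·S4 = 0.709·(673.6 + S4)
(0.925 − 0.709)·S4 = 0.709×673.6 − 142.8 = 334.78
S4 = 334.78 / 0.216 = 1549.9 tonne/day

1550 tonne/day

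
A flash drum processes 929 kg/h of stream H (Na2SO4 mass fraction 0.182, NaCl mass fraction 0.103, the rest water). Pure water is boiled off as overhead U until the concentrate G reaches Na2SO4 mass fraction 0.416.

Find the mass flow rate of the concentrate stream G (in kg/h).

Na2SO4 is conserved: 929×0.182 = 169.08 kg/h all reports to the concentrate.
Concentrate = 169.08/(target fraction) = 406.44 kg/h.

406.4 kg/h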